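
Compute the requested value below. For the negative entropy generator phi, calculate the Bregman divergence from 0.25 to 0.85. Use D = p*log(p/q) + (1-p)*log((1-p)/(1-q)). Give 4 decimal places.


Bregman divergence with negative entropy generator:
D = p*log(p/q) + (1-p)*log((1-p)/(1-q)).
p = 0.25, q = 0.85.
p*log(p/q) = 0.25*log(0.25/0.85) = -0.305944.
(1-p)*log((1-p)/(1-q)) = 0.75*log(0.75/0.15) = 1.207078.
D = -0.305944 + 1.207078 = 0.9011

0.9011


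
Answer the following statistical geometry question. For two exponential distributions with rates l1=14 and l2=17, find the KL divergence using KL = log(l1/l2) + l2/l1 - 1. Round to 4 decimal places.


KL divergence for exponential family:
KL = log(l1/l2) + l2/l1 - 1.
log(14/17) = -0.194156.
17/14 = 1.214286.
KL = -0.194156 + 1.214286 - 1 = 0.0201

0.0201


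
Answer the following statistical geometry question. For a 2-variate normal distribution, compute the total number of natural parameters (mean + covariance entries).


Exponential family dimension calculation:
For 2-dim MVN: mean has 2 params, covariance has 2*3/2 = 3 unique entries.
Total dim = 2 + 3 = 5.

5


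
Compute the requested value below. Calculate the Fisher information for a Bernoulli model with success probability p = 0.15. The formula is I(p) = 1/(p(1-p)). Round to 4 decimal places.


For Bernoulli(p), Fisher information is I(p) = 1/(p*(1-p)).
p = 0.15, 1-p = 0.85.
p*(1-p) = 0.1275.
I(p) = 1/0.1275 = 7.8431

7.8431


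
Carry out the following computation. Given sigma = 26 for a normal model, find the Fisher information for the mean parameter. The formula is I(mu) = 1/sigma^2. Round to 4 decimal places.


The Fisher information for the mean of a normal distribution is I(mu) = 1/sigma^2.
sigma = 26, so sigma^2 = 676.
I(mu) = 1/676 = 0.0015

0.0015


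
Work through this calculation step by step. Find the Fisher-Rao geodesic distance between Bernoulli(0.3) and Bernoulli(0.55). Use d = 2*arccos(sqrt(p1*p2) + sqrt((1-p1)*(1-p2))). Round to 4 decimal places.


Geodesic distance on Bernoulli manifold:
d(p1,p2) = 2*arccos(sqrt(p1*p2) + sqrt((1-p1)*(1-p2))).
sqrt(p1*p2) = sqrt(0.3*0.55) = 0.406202.
sqrt((1-p1)*(1-p2)) = sqrt(0.7*0.45) = 0.561249.
arg = 0.406202 + 0.561249 = 0.967451.
d = 2*arccos(0.967451) = 0.5117

0.5117


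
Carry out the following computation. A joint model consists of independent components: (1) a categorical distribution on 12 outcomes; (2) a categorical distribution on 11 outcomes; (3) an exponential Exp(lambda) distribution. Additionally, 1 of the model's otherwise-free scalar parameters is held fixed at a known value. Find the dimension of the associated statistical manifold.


The dimension of a statistical manifold equals the number of free
(independent) real parameters of the model. For a product of independent
blocks the parameter counts add.
- categorical on 12 outcomes (probabilities sum to 1): 12-1 = 11.
- categorical on 11 outcomes (probabilities sum to 1): 11-1 = 10.
- exponential (lambda): 1.
Total = 11 + 10 + 1 = 22.
1 parameter(s) fixed at known values: 22 - 1 = 21.
Dimension = 21

21


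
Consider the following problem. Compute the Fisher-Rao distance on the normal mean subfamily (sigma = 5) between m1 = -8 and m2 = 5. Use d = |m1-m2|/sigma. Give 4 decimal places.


On the fixed-variance normal subfamily, geodesic distance = |m1-m2|/sigma.
|-8 - 5| = 13.
sigma = 5.
d = 13/5 = 2.6000

2.6000


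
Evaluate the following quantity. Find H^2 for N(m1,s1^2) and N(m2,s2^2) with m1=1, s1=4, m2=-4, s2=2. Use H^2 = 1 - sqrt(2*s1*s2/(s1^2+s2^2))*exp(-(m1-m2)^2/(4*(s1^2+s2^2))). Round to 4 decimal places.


Squared Hellinger distance for Gaussians:
H^2 = 1 - sqrt(2*s1*s2/(s1^2+s2^2)) * exp(-(m1-m2)^2/(4*(s1^2+s2^2))).
s1^2 = 16, s2^2 = 4, s1^2+s2^2 = 20.
sqrt(2*4*2/(20)) = 0.894427.
(m1-m2)^2 = (5)^2 = 25.
exp(-25/(4*20)) = exp(-0.3125) = 0.731616.
H^2 = 1 - 0.894427*0.731616 = 0.3456

0.3456


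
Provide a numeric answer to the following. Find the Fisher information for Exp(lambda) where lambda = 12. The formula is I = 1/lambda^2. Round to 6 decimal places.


Fisher information for exponential: I(lambda) = 1/lambda^2.
lambda = 12, lambda^2 = 144.
I = 1/144 = 0.006944

0.006944


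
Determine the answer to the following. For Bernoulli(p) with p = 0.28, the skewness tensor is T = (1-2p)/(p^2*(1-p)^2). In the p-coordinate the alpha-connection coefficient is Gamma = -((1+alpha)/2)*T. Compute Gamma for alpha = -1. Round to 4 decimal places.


Skewness (Amari-Chentsov) tensor: T = (1-2p)/(p^2*(1-p)^2).
p = 0.28, 1-2p = 0.44, p^2 = 0.0784, (1-p)^2 = 0.5184.
T = 0.44/(0.0784 * 0.5184) = 10.82609.
In the p-coordinate, Gamma^(alpha) = Gamma^(0) - (alpha/2)*T with Gamma^(0) = (1/2)*g'(p) = -T/2,
so Gamma^(alpha) = -((1+alpha)/2)*T.
alpha = -1, -(1+alpha)/2 = 0.0.
Gamma = 0.0 * 10.82609 = 0.0000

0.0000


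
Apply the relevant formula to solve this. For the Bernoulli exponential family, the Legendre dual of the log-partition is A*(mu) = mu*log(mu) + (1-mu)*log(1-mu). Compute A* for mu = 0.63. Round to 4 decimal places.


Legendre transform for Bernoulli:
A*(mu) = mu*log(mu) + (1-mu)*log(1-mu).
mu = 0.63, 1-mu = 0.37.
mu*log(mu) = 0.63*log(0.63) = -0.291082.
(1-mu)*log(1-mu) = 0.37*log(0.37) = -0.367873.
A* = -0.291082 + -0.367873 = -0.6590

-0.6590


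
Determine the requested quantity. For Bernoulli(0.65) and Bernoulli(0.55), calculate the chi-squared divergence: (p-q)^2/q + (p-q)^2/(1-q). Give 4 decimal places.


Chi-squared divergence between Bernoulli distributions:
chi^2 = (p-q)^2/q + (p-q)^2/(1-q).
p = 0.65, q = 0.55, p-q = 0.1.
(p-q)^2 = 0.01.
term1 = 0.01/0.55 = 0.018182.
term2 = 0.01/0.45 = 0.022222.
chi^2 = 0.018182 + 0.022222 = 0.0404

0.0404


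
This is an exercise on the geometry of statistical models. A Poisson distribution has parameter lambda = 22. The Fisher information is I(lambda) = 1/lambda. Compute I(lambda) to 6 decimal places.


Fisher information for Poisson: I(lambda) = 1/lambda.
lambda = 22.
I(lambda) = 1/22 = 0.045455

0.045455


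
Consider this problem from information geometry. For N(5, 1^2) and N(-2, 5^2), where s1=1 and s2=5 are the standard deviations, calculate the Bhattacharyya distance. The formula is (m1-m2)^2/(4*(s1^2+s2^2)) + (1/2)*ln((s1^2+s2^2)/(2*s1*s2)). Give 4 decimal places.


Bhattacharyya distance between two Gaussians:
DB = (m1-m2)^2/(4*(s1^2+s2^2)) + (1/2)*ln((s1^2+s2^2)/(2*s1*s2)).
(m1-m2)^2 = (7)^2 = 49.
s1^2+s2^2 = 1 + 25 = 26.
term1 = 49/104 = 0.471154.
term2 = 0.5*ln(26/10.0) = 0.477756.
DB = 0.471154 + 0.477756 = 0.9489

0.9489


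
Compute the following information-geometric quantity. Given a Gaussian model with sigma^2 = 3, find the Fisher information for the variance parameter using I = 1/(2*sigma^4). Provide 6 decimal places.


Fisher information for variance: I(sigma^2) = 1/(2*sigma^4).
sigma^2 = 3, so sigma^4 = 9.
I = 1/(2*9) = 1/18 = 0.055556

0.055556


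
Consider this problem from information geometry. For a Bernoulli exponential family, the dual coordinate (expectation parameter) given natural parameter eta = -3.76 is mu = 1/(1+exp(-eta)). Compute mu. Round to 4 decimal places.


Dual coordinate (expectation parameter) for Bernoulli:
mu = 1/(1+exp(-eta)).
eta = -3.76.
exp(-eta) = exp(3.76) = 42.948426.
mu = 1/(1+42.948426) = 0.0228

0.0228


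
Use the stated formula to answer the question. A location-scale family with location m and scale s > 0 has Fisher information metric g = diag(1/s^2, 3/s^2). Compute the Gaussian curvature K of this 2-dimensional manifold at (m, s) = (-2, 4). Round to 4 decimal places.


The metric has the form g = (A dm^2 + B ds^2)/s^2 with A = 1, B = 3.
Substitute u = sqrt(A/B)*m: g = B*(du^2 + ds^2)/s^2, i.e. B times the
Poincare upper half-plane metric, which has constant Gaussian curvature -1.
Scaling a 2D metric by a constant c divides the Gaussian curvature by c,
so K = -1/B = -1/(3) = -0.3333 everywhere (the point (m, s) = (-2, 4) is irrelevant:
the curvature is constant).
The requested Gaussian curvature is K = -0.3333.

-0.3333


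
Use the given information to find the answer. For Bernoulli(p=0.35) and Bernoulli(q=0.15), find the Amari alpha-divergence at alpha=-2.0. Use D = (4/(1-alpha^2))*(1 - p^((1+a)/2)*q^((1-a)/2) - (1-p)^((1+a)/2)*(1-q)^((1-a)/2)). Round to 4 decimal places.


Amari alpha-divergence:
D = (4/(1-alpha^2))*(1 - p^((1+a)/2)*q^((1-a)/2) - (1-p)^((1+a)/2)*(1-q)^((1-a)/2)).
alpha = -2.0, p = 0.35, q = 0.15.
e1 = (1+alpha)/2 = -0.5, e2 = (1-alpha)/2 = 1.5.
t1 = p^e1 * q^e2 = 0.35^-0.5 * 0.15^1.5 = 0.098198.
t2 = (1-p)^e1 * (1-q)^e2 = 0.65^-0.5 * 0.85^1.5 = 0.972012.
4/(1-alpha^2) = -1.333333.
D = -1.333333*(1 - 0.098198 - 0.972012) = 0.0936

0.0936


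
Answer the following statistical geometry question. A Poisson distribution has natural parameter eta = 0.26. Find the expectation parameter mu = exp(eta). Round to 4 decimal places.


Expectation parameter for Poisson exponential family:
mu = exp(eta).
eta = 0.26.
mu = exp(0.26) = 1.2969

1.2969


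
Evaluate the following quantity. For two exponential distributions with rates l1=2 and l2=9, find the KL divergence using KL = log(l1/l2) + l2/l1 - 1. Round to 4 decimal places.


KL divergence for exponential family:
KL = log(l1/l2) + l2/l1 - 1.
log(2/9) = -1.504077.
9/2 = 4.5.
KL = -1.504077 + 4.5 - 1 = 1.9959

1.9959


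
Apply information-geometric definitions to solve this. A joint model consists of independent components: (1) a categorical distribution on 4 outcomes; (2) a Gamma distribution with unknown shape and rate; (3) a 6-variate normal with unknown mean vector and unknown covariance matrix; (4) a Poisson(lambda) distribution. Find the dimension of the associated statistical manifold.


The dimension of a statistical manifold equals the number of free
(independent) real parameters of the model. For a product of independent
blocks the parameter counts add.
- categorical on 4 outcomes (probabilities sum to 1): 4-1 = 3.
- Gamma (shape, rate): 2.
- 6-variate normal: 6 (mean) + 6*7/2 = 21 (symmetric covariance) = 27.
- Poisson (lambda): 1.
Total = 3 + 2 + 27 + 1 = 33.
Dimension = 33

33


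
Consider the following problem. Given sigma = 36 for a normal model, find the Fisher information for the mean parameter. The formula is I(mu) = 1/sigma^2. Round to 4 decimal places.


The Fisher information for the mean of a normal distribution is I(mu) = 1/sigma^2.
sigma = 36, so sigma^2 = 1296.
I(mu) = 1/1296 = 0.0008

0.0008


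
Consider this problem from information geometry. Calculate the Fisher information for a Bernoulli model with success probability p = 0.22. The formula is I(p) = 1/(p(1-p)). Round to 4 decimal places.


For Bernoulli(p), Fisher information is I(p) = 1/(p*(1-p)).
p = 0.22, 1-p = 0.78.
p*(1-p) = 0.1716.
I(p) = 1/0.1716 = 5.8275

5.8275


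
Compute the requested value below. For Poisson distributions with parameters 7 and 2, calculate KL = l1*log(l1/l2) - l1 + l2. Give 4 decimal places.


KL divergence for Poisson:
KL = l1*log(l1/l2) - l1 + l2.
l1 = 7, l2 = 2.
log(7/2) = 1.252763.
l1*log(l1/l2) = 7 * 1.252763 = 8.769341.
KL = 8.769341 - 7 + 2 = 3.7693

3.7693


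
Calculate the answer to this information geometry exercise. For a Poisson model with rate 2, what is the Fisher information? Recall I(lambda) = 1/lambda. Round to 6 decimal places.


Fisher information for Poisson: I(lambda) = 1/lambda.
lambda = 2.
I(lambda) = 1/2 = 0.500000

0.500000


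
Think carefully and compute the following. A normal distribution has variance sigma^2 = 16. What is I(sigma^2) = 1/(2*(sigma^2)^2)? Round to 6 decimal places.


Fisher information for variance: I(sigma^2) = 1/(2*sigma^4).
sigma^2 = 16, so sigma^4 = 256.
I = 1/(2*256) = 1/512 = 0.001953

0.001953


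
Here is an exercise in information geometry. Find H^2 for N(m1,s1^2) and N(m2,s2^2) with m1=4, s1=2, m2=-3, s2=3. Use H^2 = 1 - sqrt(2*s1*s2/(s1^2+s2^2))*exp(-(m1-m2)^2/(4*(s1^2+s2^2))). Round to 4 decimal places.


Squared Hellinger distance for Gaussians:
H^2 = 1 - sqrt(2*s1*s2/(s1^2+s2^2)) * exp(-(m1-m2)^2/(4*(s1^2+s2^2))).
s1^2 = 4, s2^2 = 9, s1^2+s2^2 = 13.
sqrt(2*2*3/(13)) = 0.960769.
(m1-m2)^2 = (7)^2 = 49.
exp(-49/(4*13)) = exp(-0.942308) = 0.389727.
H^2 = 1 - 0.960769*0.389727 = 0.6256

0.6256


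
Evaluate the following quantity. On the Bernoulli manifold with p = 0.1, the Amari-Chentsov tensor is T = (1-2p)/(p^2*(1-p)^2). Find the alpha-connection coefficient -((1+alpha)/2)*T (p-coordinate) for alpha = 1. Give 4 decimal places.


Skewness (Amari-Chentsov) tensor: T = (1-2p)/(p^2*(1-p)^2).
p = 0.1, 1-2p = 0.8, p^2 = 0.01, (1-p)^2 = 0.81.
T = 0.8/(0.01 * 0.81) = 98.765432.
In the p-coordinate, Gamma^(alpha) = Gamma^(0) - (alpha/2)*T with Gamma^(0) = (1/2)*g'(p) = -T/2,
so Gamma^(alpha) = -((1+alpha)/2)*T.
alpha = 1, -(1+alpha)/2 = -1.0.
Gamma = -1.0 * 98.765432 = -98.7654

-98.7654


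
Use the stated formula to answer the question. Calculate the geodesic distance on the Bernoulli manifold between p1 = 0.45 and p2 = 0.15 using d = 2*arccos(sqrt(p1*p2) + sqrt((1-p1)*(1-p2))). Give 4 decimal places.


Geodesic distance on Bernoulli manifold:
d(p1,p2) = 2*arccos(sqrt(p1*p2) + sqrt((1-p1)*(1-p2))).
sqrt(p1*p2) = sqrt(0.45*0.15) = 0.259808.
sqrt((1-p1)*(1-p2)) = sqrt(0.55*0.85) = 0.68374.
arg = 0.259808 + 0.68374 = 0.943547.
d = 2*arccos(0.943547) = 0.6752

0.6752


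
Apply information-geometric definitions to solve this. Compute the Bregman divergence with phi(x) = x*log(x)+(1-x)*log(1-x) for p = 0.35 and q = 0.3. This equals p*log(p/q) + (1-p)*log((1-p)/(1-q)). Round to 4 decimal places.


Bregman divergence with negative entropy generator:
D = p*log(p/q) + (1-p)*log((1-p)/(1-q)).
p = 0.35, q = 0.3.
p*log(p/q) = 0.35*log(0.35/0.3) = 0.053953.
(1-p)*log((1-p)/(1-q)) = 0.65*log(0.65/0.7) = -0.04817.
D = 0.053953 + -0.04817 = 0.0058

0.0058


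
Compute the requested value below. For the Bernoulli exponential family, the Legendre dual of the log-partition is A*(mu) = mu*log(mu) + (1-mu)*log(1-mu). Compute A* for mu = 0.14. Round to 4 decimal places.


Legendre transform for Bernoulli:
A*(mu) = mu*log(mu) + (1-mu)*log(1-mu).
mu = 0.14, 1-mu = 0.86.
mu*log(mu) = 0.14*log(0.14) = -0.275256.
(1-mu)*log(1-mu) = 0.86*log(0.86) = -0.129708.
A* = -0.275256 + -0.129708 = -0.4050

-0.4050


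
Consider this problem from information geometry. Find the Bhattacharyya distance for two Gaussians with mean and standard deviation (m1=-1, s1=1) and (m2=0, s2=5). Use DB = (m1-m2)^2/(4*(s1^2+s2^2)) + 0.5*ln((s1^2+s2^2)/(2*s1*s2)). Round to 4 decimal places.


Bhattacharyya distance between two Gaussians:
DB = (m1-m2)^2/(4*(s1^2+s2^2)) + (1/2)*ln((s1^2+s2^2)/(2*s1*s2)).
(m1-m2)^2 = (-1)^2 = 1.
s1^2+s2^2 = 1 + 25 = 26.
term1 = 1/104 = 0.009615.
term2 = 0.5*ln(26/10.0) = 0.477756.
DB = 0.009615 + 0.477756 = 0.4874

0.4874


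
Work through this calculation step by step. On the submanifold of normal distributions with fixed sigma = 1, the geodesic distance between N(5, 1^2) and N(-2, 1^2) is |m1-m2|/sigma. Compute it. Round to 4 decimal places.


On the fixed-variance normal subfamily, geodesic distance = |m1-m2|/sigma.
|5 - -2| = 7.
sigma = 1.
d = 7/1 = 7.0000

7.0000


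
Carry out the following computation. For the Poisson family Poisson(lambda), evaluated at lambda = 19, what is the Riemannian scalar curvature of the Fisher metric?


This family has a single free parameter, so its statistical manifold
is 1-dimensional. The Riemann curvature tensor of any 1-dimensional
Riemannian manifold vanishes identically, so R = 0.

0


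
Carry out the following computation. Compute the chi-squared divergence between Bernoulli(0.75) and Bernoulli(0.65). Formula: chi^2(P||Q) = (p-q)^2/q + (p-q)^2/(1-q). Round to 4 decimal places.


Chi-squared divergence between Bernoulli distributions:
chi^2 = (p-q)^2/q + (p-q)^2/(1-q).
p = 0.75, q = 0.65, p-q = 0.1.
(p-q)^2 = 0.01.
term1 = 0.01/0.65 = 0.015385.
term2 = 0.01/0.35 = 0.028571.
chi^2 = 0.015385 + 0.028571 = 0.0440

0.0440


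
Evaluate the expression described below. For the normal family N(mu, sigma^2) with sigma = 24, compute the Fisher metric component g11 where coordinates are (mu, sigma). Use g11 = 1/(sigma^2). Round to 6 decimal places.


For the 2-parameter normal family, the Fisher metric has:
  g11 = 1/sigma^2, g22 = 2/sigma^2.
sigma = 24, sigma^2 = 576.
g11 = 0.001736

0.001736


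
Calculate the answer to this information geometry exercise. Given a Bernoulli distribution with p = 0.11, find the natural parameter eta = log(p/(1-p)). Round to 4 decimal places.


Natural parameter for Bernoulli: eta = log(p/(1-p)).
p = 0.11, 1-p = 0.89.
p/(1-p) = 0.123596.
eta = log(0.123596) = -2.0907

-2.0907


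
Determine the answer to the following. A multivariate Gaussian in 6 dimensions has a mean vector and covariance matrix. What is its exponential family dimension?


Exponential family dimension calculation:
For 6-dim MVN: mean has 6 params, covariance has 6*7/2 = 21 unique entries.
Total dim = 6 + 21 = 27.

27


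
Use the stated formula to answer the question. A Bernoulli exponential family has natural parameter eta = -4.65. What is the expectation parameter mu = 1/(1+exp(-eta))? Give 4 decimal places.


Dual coordinate (expectation parameter) for Bernoulli:
mu = 1/(1+exp(-eta)).
eta = -4.65.
exp(-eta) = exp(4.65) = 104.584986.
mu = 1/(1+104.584986) = 0.0095

0.0095


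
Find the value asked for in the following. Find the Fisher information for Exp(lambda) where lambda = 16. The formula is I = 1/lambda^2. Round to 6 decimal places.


Fisher information for exponential: I(lambda) = 1/lambda^2.
lambda = 16, lambda^2 = 256.
I = 1/256 = 0.003906

0.003906


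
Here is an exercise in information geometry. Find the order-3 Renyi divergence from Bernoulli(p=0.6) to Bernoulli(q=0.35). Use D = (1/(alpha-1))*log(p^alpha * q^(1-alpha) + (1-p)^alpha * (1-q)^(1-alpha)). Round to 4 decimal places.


Renyi divergence of order alpha between Bernoulli distributions:
D = (1/(alpha-1))*log(p^alpha * q^(1-alpha) + (1-p)^alpha * (1-q)^(1-alpha)).
alpha = 3, p = 0.6, q = 0.35.
p^alpha * q^(1-alpha) = 0.6^3 * 0.35^-2 = 1.763265.
(1-p)^alpha * (1-q)^(1-alpha) = 0.4^3 * 0.65^-2 = 0.151479.
sum = 1.763265 + 0.151479 = 1.914745.
D = (1/2)*log(1.914745) = 0.3248

0.3248


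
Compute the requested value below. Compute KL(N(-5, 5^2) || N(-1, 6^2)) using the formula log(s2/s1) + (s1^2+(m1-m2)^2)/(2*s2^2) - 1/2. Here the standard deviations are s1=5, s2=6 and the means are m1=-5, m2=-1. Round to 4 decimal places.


KL divergence between normal distributions:
KL = log(s2/s1) + (s1^2 + (m1-m2)^2)/(2*s2^2) - 1/2.
log(6/5) = 0.182322.
(5^2 + (-5--1)^2)/(2*6^2) = (25 + 16)/72 = 0.569444.
KL = 0.182322 + 0.569444 - 0.5 = 0.2518

0.2518


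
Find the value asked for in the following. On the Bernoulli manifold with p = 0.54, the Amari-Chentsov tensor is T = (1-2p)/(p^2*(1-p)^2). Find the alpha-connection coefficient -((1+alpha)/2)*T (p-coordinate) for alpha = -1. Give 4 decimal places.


Skewness (Amari-Chentsov) tensor: T = (1-2p)/(p^2*(1-p)^2).
p = 0.54, 1-2p = -0.08, p^2 = 0.2916, (1-p)^2 = 0.2116.
T = -0.08/(0.2916 * 0.2116) = -1.296543.
In the p-coordinate, Gamma^(alpha) = Gamma^(0) - (alpha/2)*T with Gamma^(0) = (1/2)*g'(p) = -T/2,
so Gamma^(alpha) = -((1+alpha)/2)*T.
alpha = -1, -(1+alpha)/2 = 0.0.
Gamma = 0.0 * -1.296543 = 0.0000

0.0000


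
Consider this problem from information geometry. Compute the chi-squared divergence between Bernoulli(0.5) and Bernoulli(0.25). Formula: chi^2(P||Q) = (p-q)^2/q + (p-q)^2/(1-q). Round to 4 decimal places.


Chi-squared divergence between Bernoulli distributions:
chi^2 = (p-q)^2/q + (p-q)^2/(1-q).
p = 0.5, q = 0.25, p-q = 0.25.
(p-q)^2 = 0.0625.
term1 = 0.0625/0.25 = 0.25.
term2 = 0.0625/0.75 = 0.083333.
chi^2 = 0.25 + 0.083333 = 0.3333

0.3333


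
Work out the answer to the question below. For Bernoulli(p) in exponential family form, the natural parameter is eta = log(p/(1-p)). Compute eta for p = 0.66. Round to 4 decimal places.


Natural parameter for Bernoulli: eta = log(p/(1-p)).
p = 0.66, 1-p = 0.34.
p/(1-p) = 1.941176.
eta = log(1.941176) = 0.6633

0.6633


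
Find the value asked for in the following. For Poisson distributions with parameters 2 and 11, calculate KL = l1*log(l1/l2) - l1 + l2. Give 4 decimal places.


KL divergence for Poisson:
KL = l1*log(l1/l2) - l1 + l2.
l1 = 2, l2 = 11.
log(2/11) = -1.704748.
l1*log(l1/l2) = 2 * -1.704748 = -3.409496.
KL = -3.409496 - 2 + 11 = 5.5905

5.5905


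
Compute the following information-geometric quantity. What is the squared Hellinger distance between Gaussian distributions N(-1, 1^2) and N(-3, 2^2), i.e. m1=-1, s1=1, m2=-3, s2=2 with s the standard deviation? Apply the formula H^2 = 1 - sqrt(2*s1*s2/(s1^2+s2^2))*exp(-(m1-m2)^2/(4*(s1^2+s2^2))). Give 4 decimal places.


Squared Hellinger distance for Gaussians:
H^2 = 1 - sqrt(2*s1*s2/(s1^2+s2^2)) * exp(-(m1-m2)^2/(4*(s1^2+s2^2))).
s1^2 = 1, s2^2 = 4, s1^2+s2^2 = 5.
sqrt(2*1*2/(5)) = 0.894427.
(m1-m2)^2 = (2)^2 = 4.
exp(-4/(4*5)) = exp(-0.2) = 0.818731.
H^2 = 1 - 0.894427*0.818731 = 0.2677

0.2677


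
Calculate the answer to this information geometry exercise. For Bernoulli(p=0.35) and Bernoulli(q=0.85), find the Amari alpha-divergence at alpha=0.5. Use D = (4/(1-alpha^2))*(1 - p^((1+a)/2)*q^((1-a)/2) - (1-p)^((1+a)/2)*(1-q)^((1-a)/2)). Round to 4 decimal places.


Amari alpha-divergence:
D = (4/(1-alpha^2))*(1 - p^((1+a)/2)*q^((1-a)/2) - (1-p)^((1+a)/2)*(1-q)^((1-a)/2)).
alpha = 0.5, p = 0.35, q = 0.85.
e1 = (1+alpha)/2 = 0.75, e2 = (1-alpha)/2 = 0.25.
t1 = p^e1 * q^e2 = 0.35^0.75 * 0.85^0.25 = 0.436924.
t2 = (1-p)^e1 * (1-q)^e2 = 0.65^0.75 * 0.15^0.25 = 0.450514.
4/(1-alpha^2) = 5.333333.
D = 5.333333*(1 - 0.436924 - 0.450514) = 0.6003

0.6003


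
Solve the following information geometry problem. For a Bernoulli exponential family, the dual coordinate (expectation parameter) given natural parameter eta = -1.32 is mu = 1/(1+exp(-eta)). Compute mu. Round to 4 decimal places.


Dual coordinate (expectation parameter) for Bernoulli:
mu = 1/(1+exp(-eta)).
eta = -1.32.
exp(-eta) = exp(1.32) = 3.743421.
mu = 1/(1+3.743421) = 0.2108

0.2108


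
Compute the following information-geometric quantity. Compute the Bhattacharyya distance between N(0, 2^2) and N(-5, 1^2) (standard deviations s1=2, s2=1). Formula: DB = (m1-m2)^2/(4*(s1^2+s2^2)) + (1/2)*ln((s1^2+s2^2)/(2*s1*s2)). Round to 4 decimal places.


Bhattacharyya distance between two Gaussians:
DB = (m1-m2)^2/(4*(s1^2+s2^2)) + (1/2)*ln((s1^2+s2^2)/(2*s1*s2)).
(m1-m2)^2 = (5)^2 = 25.
s1^2+s2^2 = 4 + 1 = 5.
term1 = 25/20 = 1.25.
term2 = 0.5*ln(5/4.0) = 0.111572.
DB = 1.25 + 0.111572 = 1.3616

1.3616


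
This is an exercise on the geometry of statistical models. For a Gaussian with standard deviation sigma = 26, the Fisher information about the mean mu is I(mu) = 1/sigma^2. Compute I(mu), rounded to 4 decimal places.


The Fisher information for the mean of a normal distribution is I(mu) = 1/sigma^2.
sigma = 26, so sigma^2 = 676.
I(mu) = 1/676 = 0.0015

0.0015


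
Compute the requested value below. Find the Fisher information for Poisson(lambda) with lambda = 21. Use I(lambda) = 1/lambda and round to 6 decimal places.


Fisher information for Poisson: I(lambda) = 1/lambda.
lambda = 21.
I(lambda) = 1/21 = 0.047619

0.047619


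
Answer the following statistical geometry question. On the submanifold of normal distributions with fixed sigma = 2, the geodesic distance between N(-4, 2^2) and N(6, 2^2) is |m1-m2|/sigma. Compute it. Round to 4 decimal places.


On the fixed-variance normal subfamily, geodesic distance = |m1-m2|/sigma.
|-4 - 6| = 10.
sigma = 2.
d = 10/2 = 5.0000

5.0000


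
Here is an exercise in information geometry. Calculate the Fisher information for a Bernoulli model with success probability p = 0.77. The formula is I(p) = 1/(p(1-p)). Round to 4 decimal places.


For Bernoulli(p), Fisher information is I(p) = 1/(p*(1-p)).
p = 0.77, 1-p = 0.23.
p*(1-p) = 0.1771.
I(p) = 1/0.1771 = 5.6465

5.6465


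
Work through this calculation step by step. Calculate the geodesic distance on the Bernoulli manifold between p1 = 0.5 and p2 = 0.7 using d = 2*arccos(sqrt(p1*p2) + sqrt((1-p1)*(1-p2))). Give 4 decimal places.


Geodesic distance on Bernoulli manifold:
d(p1,p2) = 2*arccos(sqrt(p1*p2) + sqrt((1-p1)*(1-p2))).
sqrt(p1*p2) = sqrt(0.5*0.7) = 0.591608.
sqrt((1-p1)*(1-p2)) = sqrt(0.5*0.3) = 0.387298.
arg = 0.591608 + 0.387298 = 0.978906.
d = 2*arccos(0.978906) = 0.4115

0.4115


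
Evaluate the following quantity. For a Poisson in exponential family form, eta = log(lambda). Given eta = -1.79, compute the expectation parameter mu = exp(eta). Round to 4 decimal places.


Expectation parameter for Poisson exponential family:
mu = exp(eta).
eta = -1.79.
mu = exp(-1.79) = 0.1670

0.1670


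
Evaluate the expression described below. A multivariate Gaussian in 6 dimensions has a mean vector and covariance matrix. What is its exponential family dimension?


Exponential family dimension calculation:
For 6-dim MVN: mean has 6 params, covariance has 6*7/2 = 21 unique entries.
Total dim = 6 + 21 = 27.

27


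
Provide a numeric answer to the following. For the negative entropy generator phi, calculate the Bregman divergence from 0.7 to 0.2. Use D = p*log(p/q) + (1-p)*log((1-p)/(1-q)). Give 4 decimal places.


Bregman divergence with negative entropy generator:
D = p*log(p/q) + (1-p)*log((1-p)/(1-q)).
p = 0.7, q = 0.2.
p*log(p/q) = 0.7*log(0.7/0.2) = 0.876934.
(1-p)*log((1-p)/(1-q)) = 0.3*log(0.3/0.8) = -0.294249.
D = 0.876934 + -0.294249 = 0.5827

0.5827


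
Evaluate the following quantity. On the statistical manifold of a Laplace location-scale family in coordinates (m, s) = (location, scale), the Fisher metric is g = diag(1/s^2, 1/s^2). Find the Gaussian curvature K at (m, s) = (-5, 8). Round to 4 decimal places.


The metric has the form g = (A dm^2 + B ds^2)/s^2 with A = 1, B = 1.
Substitute u = sqrt(A/B)*m: g = B*(du^2 + ds^2)/s^2, i.e. B times the
Poincare upper half-plane metric, which has constant Gaussian curvature -1.
Scaling a 2D metric by a constant c divides the Gaussian curvature by c,
so K = -1/B = -1/(1) = -1.0000 everywhere (the point (m, s) = (-5, 8) is irrelevant:
the curvature is constant).
The requested Gaussian curvature is K = -1.0000.

-1.0000


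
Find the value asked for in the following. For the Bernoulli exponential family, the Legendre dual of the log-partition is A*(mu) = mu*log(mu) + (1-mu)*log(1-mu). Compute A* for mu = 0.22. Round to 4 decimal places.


Legendre transform for Bernoulli:
A*(mu) = mu*log(mu) + (1-mu)*log(1-mu).
mu = 0.22, 1-mu = 0.78.
mu*log(mu) = 0.22*log(0.22) = -0.333108.
(1-mu)*log(1-mu) = 0.78*log(0.78) = -0.1938.
A* = -0.333108 + -0.1938 = -0.5269

-0.5269


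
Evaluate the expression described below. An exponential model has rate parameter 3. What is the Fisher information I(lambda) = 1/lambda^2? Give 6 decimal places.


Fisher information for exponential: I(lambda) = 1/lambda^2.
lambda = 3, lambda^2 = 9.
I = 1/9 = 0.111111

0.111111


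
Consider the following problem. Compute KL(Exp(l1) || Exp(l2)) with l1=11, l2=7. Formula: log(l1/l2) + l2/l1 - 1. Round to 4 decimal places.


KL divergence for exponential family:
KL = log(l1/l2) + l2/l1 - 1.
log(11/7) = 0.451985.
7/11 = 0.636364.
KL = 0.451985 + 0.636364 - 1 = 0.0883

0.0883


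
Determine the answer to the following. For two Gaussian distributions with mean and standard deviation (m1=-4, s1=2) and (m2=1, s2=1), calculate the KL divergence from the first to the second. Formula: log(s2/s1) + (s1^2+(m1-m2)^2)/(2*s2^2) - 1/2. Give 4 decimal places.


KL divergence between normal distributions:
KL = log(s2/s1) + (s1^2 + (m1-m2)^2)/(2*s2^2) - 1/2.
log(1/2) = -0.693147.
(2^2 + (-4-1)^2)/(2*1^2) = (4 + 25)/2 = 14.5.
KL = -0.693147 + 14.5 - 0.5 = 13.3069

13.3069


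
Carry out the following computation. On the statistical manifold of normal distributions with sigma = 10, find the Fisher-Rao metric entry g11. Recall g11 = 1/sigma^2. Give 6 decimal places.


For the 2-parameter normal family, the Fisher metric has:
  g11 = 1/sigma^2, g22 = 2/sigma^2.
sigma = 10, sigma^2 = 100.
g11 = 0.010000

0.010000


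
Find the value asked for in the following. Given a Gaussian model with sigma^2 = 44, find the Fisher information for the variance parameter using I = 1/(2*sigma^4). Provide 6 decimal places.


Fisher information for variance: I(sigma^2) = 1/(2*sigma^4).
sigma^2 = 44, so sigma^4 = 1936.
I = 1/(2*1936) = 1/3872 = 0.000258

0.000258


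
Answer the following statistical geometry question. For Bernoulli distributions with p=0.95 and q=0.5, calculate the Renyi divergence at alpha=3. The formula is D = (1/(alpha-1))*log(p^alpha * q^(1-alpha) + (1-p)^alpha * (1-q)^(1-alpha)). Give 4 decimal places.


Renyi divergence of order alpha between Bernoulli distributions:
D = (1/(alpha-1))*log(p^alpha * q^(1-alpha) + (1-p)^alpha * (1-q)^(1-alpha)).
alpha = 3, p = 0.95, q = 0.5.
p^alpha * q^(1-alpha) = 0.95^3 * 0.5^-2 = 3.4295.
(1-p)^alpha * (1-q)^(1-alpha) = 0.05^3 * 0.5^-2 = 0.0005.
sum = 3.4295 + 0.0005 = 3.43.
D = (1/2)*log(3.43) = 0.6163

0.6163


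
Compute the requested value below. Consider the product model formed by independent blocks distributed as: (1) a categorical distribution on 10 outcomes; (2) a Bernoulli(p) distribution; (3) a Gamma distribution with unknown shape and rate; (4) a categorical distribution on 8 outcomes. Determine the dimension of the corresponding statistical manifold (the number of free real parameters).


The dimension of a statistical manifold equals the number of free
(independent) real parameters of the model. For a product of independent
blocks the parameter counts add.
- categorical on 10 outcomes (probabilities sum to 1): 10-1 = 9.
- Bernoulli (p): 1.
- Gamma (shape, rate): 2.
- categorical on 8 outcomes (probabilities sum to 1): 8-1 = 7.
Total = 9 + 1 + 2 + 7 = 19.
Dimension = 19

19


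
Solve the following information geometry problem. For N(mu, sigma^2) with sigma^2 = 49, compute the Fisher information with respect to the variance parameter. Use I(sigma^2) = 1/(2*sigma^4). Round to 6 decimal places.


Fisher information for variance: I(sigma^2) = 1/(2*sigma^4).
sigma^2 = 49, so sigma^4 = 2401.
I = 1/(2*2401) = 1/4802 = 0.000208

0.000208


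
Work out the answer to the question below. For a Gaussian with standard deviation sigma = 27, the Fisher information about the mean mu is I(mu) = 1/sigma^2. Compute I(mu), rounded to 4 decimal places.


The Fisher information for the mean of a normal distribution is I(mu) = 1/sigma^2.
sigma = 27, so sigma^2 = 729.
I(mu) = 1/729 = 0.0014

0.0014


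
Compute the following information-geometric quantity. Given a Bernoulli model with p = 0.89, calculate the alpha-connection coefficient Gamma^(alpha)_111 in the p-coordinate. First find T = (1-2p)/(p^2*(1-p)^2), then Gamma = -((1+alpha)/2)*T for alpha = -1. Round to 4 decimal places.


Skewness (Amari-Chentsov) tensor: T = (1-2p)/(p^2*(1-p)^2).
p = 0.89, 1-2p = -0.78, p^2 = 0.7921, (1-p)^2 = 0.0121.
T = -0.78/(0.7921 * 0.0121) = -81.382161.
In the p-coordinate, Gamma^(alpha) = Gamma^(0) - (alpha/2)*T with Gamma^(0) = (1/2)*g'(p) = -T/2,
so Gamma^(alpha) = -((1+alpha)/2)*T.
alpha = -1, -(1+alpha)/2 = 0.0.
Gamma = 0.0 * -81.382161 = 0.0000

0.0000


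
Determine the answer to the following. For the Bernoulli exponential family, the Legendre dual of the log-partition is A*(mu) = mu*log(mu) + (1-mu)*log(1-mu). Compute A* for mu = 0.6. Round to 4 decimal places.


Legendre transform for Bernoulli:
A*(mu) = mu*log(mu) + (1-mu)*log(1-mu).
mu = 0.6, 1-mu = 0.4.
mu*log(mu) = 0.6*log(0.6) = -0.306495.
(1-mu)*log(1-mu) = 0.4*log(0.4) = -0.366516.
A* = -0.306495 + -0.366516 = -0.6730

-0.6730


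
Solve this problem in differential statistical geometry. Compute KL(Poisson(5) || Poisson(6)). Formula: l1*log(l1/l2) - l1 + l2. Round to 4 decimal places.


KL divergence for Poisson:
KL = l1*log(l1/l2) - l1 + l2.
l1 = 5, l2 = 6.
log(5/6) = -0.182322.
l1*log(l1/l2) = 5 * -0.182322 = -0.911608.
KL = -0.911608 - 5 + 6 = 0.0884

0.0884


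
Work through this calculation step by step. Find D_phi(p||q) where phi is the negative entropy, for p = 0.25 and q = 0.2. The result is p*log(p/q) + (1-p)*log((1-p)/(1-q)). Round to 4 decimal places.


Bregman divergence with negative entropy generator:
D = p*log(p/q) + (1-p)*log((1-p)/(1-q)).
p = 0.25, q = 0.2.
p*log(p/q) = 0.25*log(0.25/0.2) = 0.055786.
(1-p)*log((1-p)/(1-q)) = 0.75*log(0.75/0.8) = -0.048404.
D = 0.055786 + -0.048404 = 0.0074

0.0074


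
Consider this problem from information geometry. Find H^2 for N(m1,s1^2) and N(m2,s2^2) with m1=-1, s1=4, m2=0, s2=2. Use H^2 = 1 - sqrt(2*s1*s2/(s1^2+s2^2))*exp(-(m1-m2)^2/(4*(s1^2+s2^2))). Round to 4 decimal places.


Squared Hellinger distance for Gaussians:
H^2 = 1 - sqrt(2*s1*s2/(s1^2+s2^2)) * exp(-(m1-m2)^2/(4*(s1^2+s2^2))).
s1^2 = 16, s2^2 = 4, s1^2+s2^2 = 20.
sqrt(2*4*2/(20)) = 0.894427.
(m1-m2)^2 = (-1)^2 = 1.
exp(-1/(4*20)) = exp(-0.0125) = 0.987578.
H^2 = 1 - 0.894427*0.987578 = 0.1167

0.1167


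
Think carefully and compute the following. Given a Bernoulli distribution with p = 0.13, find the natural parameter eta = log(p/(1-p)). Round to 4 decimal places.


Natural parameter for Bernoulli: eta = log(p/(1-p)).
p = 0.13, 1-p = 0.87.
p/(1-p) = 0.149425.
eta = log(0.149425) = -1.9010

-1.9010


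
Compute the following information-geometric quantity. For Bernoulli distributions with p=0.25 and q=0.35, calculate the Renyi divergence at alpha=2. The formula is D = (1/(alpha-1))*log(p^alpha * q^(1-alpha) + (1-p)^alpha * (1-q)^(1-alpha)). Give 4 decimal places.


Renyi divergence of order alpha between Bernoulli distributions:
D = (1/(alpha-1))*log(p^alpha * q^(1-alpha) + (1-p)^alpha * (1-q)^(1-alpha)).
alpha = 2, p = 0.25, q = 0.35.
p^alpha * q^(1-alpha) = 0.25^2 * 0.35^-1 = 0.178571.
(1-p)^alpha * (1-q)^(1-alpha) = 0.75^2 * 0.65^-1 = 0.865385.
sum = 0.178571 + 0.865385 = 1.043956.
D = (1/1)*log(1.043956) = 0.0430

0.0430


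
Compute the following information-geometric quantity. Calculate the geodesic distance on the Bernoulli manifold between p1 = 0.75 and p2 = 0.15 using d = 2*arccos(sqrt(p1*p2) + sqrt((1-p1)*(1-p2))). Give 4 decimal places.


Geodesic distance on Bernoulli manifold:
d(p1,p2) = 2*arccos(sqrt(p1*p2) + sqrt((1-p1)*(1-p2))).
sqrt(p1*p2) = sqrt(0.75*0.15) = 0.33541.
sqrt((1-p1)*(1-p2)) = sqrt(0.25*0.85) = 0.460977.
arg = 0.33541 + 0.460977 = 0.796387.
d = 2*arccos(0.796387) = 1.2990

1.2990


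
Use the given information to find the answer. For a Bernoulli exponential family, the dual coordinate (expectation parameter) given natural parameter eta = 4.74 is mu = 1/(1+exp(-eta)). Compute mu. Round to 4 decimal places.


Dual coordinate (expectation parameter) for Bernoulli:
mu = 1/(1+exp(-eta)).
eta = 4.74.
exp(-eta) = exp(-4.74) = 0.008739.
mu = 1/(1+0.008739) = 0.9913

0.9913


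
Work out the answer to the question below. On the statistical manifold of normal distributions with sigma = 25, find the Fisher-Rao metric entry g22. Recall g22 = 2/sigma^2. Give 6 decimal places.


For the 2-parameter normal family, the Fisher metric has:
  g11 = 1/sigma^2, g22 = 2/sigma^2.
sigma = 25, sigma^2 = 625.
g22 = 0.003200

0.003200


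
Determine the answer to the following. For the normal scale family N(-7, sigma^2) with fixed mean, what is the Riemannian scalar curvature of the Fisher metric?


This family has a single free parameter, so its statistical manifold
is 1-dimensional. The Riemann curvature tensor of any 1-dimensional
Riemannian manifold vanishes identically, so R = 0.

0


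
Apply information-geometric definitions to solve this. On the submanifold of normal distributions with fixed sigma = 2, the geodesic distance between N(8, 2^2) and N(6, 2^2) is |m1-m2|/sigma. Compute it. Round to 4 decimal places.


On the fixed-variance normal subfamily, geodesic distance = |m1-m2|/sigma.
|8 - 6| = 2.
sigma = 2.
d = 2/2 = 1.0000

1.0000


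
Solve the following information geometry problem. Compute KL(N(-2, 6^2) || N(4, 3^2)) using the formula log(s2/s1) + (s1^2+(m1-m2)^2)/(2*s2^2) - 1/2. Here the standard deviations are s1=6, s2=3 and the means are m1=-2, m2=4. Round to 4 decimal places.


KL divergence between normal distributions:
KL = log(s2/s1) + (s1^2 + (m1-m2)^2)/(2*s2^2) - 1/2.
log(3/6) = -0.693147.
(6^2 + (-2-4)^2)/(2*3^2) = (36 + 36)/18 = 4.0.
KL = -0.693147 + 4.0 - 0.5 = 2.8069

2.8069


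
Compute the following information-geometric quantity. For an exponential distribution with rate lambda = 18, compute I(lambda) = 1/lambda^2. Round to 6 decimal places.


Fisher information for exponential: I(lambda) = 1/lambda^2.
lambda = 18, lambda^2 = 324.
I = 1/324 = 0.003086

0.003086


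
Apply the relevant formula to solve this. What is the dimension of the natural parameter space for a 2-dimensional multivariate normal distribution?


Exponential family dimension calculation:
For 2-dim MVN: mean has 2 params, covariance has 2*3/2 = 3 unique entries.
Total dim = 2 + 3 = 5.

5


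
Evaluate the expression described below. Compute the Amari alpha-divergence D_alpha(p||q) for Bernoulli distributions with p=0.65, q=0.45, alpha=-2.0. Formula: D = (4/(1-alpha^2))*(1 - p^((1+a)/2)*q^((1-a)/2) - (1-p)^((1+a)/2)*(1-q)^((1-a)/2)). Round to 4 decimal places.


Amari alpha-divergence:
D = (4/(1-alpha^2))*(1 - p^((1+a)/2)*q^((1-a)/2) - (1-p)^((1+a)/2)*(1-q)^((1-a)/2)).
alpha = -2.0, p = 0.65, q = 0.45.
e1 = (1+alpha)/2 = -0.5, e2 = (1-alpha)/2 = 1.5.
t1 = p^e1 * q^e2 = 0.65^-0.5 * 0.45^1.5 = 0.374423.
t2 = (1-p)^e1 * (1-q)^e2 = 0.35^-0.5 * 0.55^1.5 = 0.689461.
4/(1-alpha^2) = -1.333333.
D = -1.333333*(1 - 0.374423 - 0.689461) = 0.0852

0.0852


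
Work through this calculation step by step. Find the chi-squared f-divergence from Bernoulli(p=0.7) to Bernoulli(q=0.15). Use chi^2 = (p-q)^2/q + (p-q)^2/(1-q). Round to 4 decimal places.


Chi-squared divergence between Bernoulli distributions:
chi^2 = (p-q)^2/q + (p-q)^2/(1-q).
p = 0.7, q = 0.15, p-q = 0.55.
(p-q)^2 = 0.3025.
term1 = 0.3025/0.15 = 2.016667.
term2 = 0.3025/0.85 = 0.355882.
chi^2 = 2.016667 + 0.355882 = 2.3725

2.3725


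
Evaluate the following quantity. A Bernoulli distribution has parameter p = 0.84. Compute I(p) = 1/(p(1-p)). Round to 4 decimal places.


For Bernoulli(p), Fisher information is I(p) = 1/(p*(1-p)).
p = 0.84, 1-p = 0.16.
p*(1-p) = 0.1344.
I(p) = 1/0.1344 = 7.4405

7.4405


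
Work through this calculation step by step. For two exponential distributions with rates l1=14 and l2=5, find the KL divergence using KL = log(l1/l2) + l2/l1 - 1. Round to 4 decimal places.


KL divergence for exponential family:
KL = log(l1/l2) + l2/l1 - 1.
log(14/5) = 1.029619.
5/14 = 0.357143.
KL = 1.029619 + 0.357143 - 1 = 0.3868

0.3868


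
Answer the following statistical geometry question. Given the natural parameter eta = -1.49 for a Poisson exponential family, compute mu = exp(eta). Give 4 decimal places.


Expectation parameter for Poisson exponential family:
mu = exp(eta).
eta = -1.49.
mu = exp(-1.49) = 0.2254

0.2254


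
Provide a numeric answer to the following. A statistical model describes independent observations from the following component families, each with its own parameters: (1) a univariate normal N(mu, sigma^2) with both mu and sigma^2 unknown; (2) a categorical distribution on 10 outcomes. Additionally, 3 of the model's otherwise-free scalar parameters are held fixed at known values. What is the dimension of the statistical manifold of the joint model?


The dimension of a statistical manifold equals the number of free
(independent) real parameters of the model. For a product of independent
blocks the parameter counts add.
- normal (mu, sigma^2): 2.
- categorical on 10 outcomes (probabilities sum to 1): 10-1 = 9.
Total = 2 + 9 = 11.
3 parameter(s) fixed at known values: 11 - 3 = 8.
Dimension = 8

8


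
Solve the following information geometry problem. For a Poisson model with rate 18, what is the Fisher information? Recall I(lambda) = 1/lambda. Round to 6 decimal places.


Fisher information for Poisson: I(lambda) = 1/lambda.
lambda = 18.
I(lambda) = 1/18 = 0.055556

0.055556
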